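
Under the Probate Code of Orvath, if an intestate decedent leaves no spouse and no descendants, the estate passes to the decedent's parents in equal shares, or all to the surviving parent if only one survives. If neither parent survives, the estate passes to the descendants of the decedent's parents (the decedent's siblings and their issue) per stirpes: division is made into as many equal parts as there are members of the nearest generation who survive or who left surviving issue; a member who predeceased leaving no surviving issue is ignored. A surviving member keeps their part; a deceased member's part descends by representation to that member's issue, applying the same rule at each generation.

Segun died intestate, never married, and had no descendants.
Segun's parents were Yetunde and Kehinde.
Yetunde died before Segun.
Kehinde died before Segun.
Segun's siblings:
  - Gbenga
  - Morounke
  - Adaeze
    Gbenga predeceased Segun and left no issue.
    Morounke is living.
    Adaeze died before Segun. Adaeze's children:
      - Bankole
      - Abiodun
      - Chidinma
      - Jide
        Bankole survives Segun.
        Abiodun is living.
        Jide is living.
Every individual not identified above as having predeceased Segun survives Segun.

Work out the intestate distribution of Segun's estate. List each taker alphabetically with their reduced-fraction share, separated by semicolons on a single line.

Neither parent survives and there are no descendants, so the estate passes to Segun's siblings and their issue per stirpes.
Gbenga left no surviving issue, so that branch lapses and is disregarded.
The estate is divided into 2 equal shares of 1/2 among Morounke, Adaeze.
Morounke is living and takes 1/2.
Adaeze predeceased; the 1/2 allotted to Adaeze's branch passes to Adaeze's issue by representation.
The 1/2 is divided into 4 equal shares of 1/8 among Bankole, Abiodun, Chidinma, Jide.
Bankole is living and takes 1/8.
Abiodun is living and takes 1/8.
Chidinma is living and takes 1/8.
Jide is living and takes 1/8.

Abiodun 1/8; Bankole 1/8; Chidinma 1/8; Jide 1/8; Morounke 1/2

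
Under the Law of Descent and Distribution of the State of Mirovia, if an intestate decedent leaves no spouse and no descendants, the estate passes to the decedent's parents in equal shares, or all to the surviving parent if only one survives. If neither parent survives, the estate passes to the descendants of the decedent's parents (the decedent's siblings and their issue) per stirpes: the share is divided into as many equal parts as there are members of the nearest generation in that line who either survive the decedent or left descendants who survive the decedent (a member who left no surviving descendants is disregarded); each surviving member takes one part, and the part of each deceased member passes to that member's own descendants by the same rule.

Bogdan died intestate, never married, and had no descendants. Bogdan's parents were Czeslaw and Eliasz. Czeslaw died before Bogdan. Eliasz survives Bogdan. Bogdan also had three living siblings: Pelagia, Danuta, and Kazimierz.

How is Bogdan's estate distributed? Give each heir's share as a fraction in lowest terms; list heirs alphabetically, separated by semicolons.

Eliasz 1

Only one parent, Eliasz, survives, so Eliasz takes the entire estate. The siblings take nothing because a surviving parent has priority.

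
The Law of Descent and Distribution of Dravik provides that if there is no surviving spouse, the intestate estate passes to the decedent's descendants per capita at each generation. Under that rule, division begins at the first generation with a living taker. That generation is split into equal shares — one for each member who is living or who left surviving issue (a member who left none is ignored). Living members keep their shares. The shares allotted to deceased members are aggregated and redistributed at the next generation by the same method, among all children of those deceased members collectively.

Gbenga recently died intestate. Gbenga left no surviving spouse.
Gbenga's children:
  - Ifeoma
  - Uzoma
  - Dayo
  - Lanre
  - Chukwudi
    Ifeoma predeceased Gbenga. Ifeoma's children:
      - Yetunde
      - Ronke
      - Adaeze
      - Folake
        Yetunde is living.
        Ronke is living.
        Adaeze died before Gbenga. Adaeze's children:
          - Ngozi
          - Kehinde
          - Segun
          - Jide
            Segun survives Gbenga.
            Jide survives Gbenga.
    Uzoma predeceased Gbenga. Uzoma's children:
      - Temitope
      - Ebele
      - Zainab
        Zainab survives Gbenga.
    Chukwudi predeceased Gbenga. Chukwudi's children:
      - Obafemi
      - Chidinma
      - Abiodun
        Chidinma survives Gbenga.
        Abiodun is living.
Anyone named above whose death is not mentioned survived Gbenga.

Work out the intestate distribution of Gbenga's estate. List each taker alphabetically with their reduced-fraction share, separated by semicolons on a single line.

There is no surviving spouse, so the entire estate passes to Gbenga's descendants per capita at each generation.
At generation 1 (Ifeoma, Uzoma, Dayo, Lanre, Chukwudi) there are 5 shares of (1)/5 = 1/5 each.
Living: Dayo and Lanre — each takes 1/5.
Deceased: Ifeoma, Uzoma, and Chukwudi. Their combined 3/5 is pooled and carried to generation 2.
At generation 2 (Yetunde, Ronke, Adaeze, Folake, Temitope, Ebele, Zainab, Obafemi, Chidinma, Abiodun) there are 10 shares of (3/5)/10 = 3/50 each.
Living: Yetunde, Ronke, Folake, Temitope, Ebele, Zainab, Obafemi, Chidinma, and Abiodun — each takes 3/50.
Deceased: Adaeze. That 3/50 share is carried to generation 3.
At generation 3 (Ngozi, Kehinde, Segun, Jide) there are 4 shares of (3/50)/4 = 3/200 each.
Living: Ngozi, Kehinde, Segun, and Jide — each takes 3/200.

Abiodun 3/50; Chidinma 3/50; Dayo 1/5; Ebele 3/50; Folake 3/50; Jide 3/200; Kehinde 3/200; Lanre 1/5; Ngozi 3/200; Obafemi 3/50; Ronke 3/50; Segun 3/200; Temitope 3/50; Yetunde 3/50; Zainab 3/50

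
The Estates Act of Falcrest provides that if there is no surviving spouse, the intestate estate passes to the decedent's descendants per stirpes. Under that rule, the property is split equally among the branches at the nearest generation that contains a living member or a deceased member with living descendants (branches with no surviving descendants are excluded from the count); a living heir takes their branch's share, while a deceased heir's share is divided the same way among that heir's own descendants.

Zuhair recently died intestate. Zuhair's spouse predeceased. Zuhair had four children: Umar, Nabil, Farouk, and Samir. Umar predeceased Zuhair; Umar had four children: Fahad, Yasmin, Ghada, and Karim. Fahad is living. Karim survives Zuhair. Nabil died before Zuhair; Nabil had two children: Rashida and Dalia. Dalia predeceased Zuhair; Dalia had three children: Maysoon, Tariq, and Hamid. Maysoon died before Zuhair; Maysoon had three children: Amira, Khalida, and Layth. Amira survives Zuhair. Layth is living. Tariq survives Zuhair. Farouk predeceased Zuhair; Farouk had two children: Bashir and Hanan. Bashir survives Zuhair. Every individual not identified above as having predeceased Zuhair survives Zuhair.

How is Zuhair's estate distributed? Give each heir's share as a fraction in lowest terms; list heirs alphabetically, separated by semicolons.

Amira 1/72; Bashir 1/8; Fahad 1/16; Ghada 1/16; Hamid 1/24; Hanan 1/8; Karim 1/16; Khalida 1/72; Layth 1/72; Rashida 1/8; Samir 1/4; Tariq 1/24; Yasmin 1/16

There is no surviving spouse, so the entire estate passes to Zuhair's descendants per stirpes.
The estate is divided into 4 equal shares of 1/4 among Umar, Nabil, Farouk, Samir.
Umar predeceased; the 1/4 allotted to Umar's branch passes to Umar's issue by representation.
The 1/4 is divided into 4 equal shares of 1/16 among Fahad, Yasmin, Ghada, Karim.
Fahad is living and takes 1/16.
Yasmin is living and takes 1/16.
Ghada is living and takes 1/16.
Karim is living and takes 1/16.
Nabil predeceased; the 1/4 allotted to Nabil's branch passes to Nabil's issue by representation.
The 1/4 is divided into 2 equal shares of 1/8 among Rashida, Dalia.
Rashida is living and takes 1/8.
Dalia predeceased; the 1/8 allotted to Dalia's branch passes to Dalia's issue by representation.
The 1/8 is divided into 3 equal shares of 1/24 among Maysoon, Tariq, Hamid.
Maysoon predeceased; the 1/24 allotted to Maysoon's branch passes to Maysoon's issue by representation.
The 1/24 is divided into 3 equal shares of 1/72 among Amira, Khalida, Layth.
Amira is living and takes 1/72.
Khalida is living and takes 1/72.
Layth is living and takes 1/72.
Tariq is living and takes 1/24.
Hamid is living and takes 1/24.
Farouk predeceased; the 1/4 allotted to Farouk's branch passes to Farouk's issue by representation.
The 1/4 is divided into 2 equal shares of 1/8 among Bashir, Hanan.
Bashir is living and takes 1/8.
Hanan is living and takes 1/8.
Samir is living and takes 1/4.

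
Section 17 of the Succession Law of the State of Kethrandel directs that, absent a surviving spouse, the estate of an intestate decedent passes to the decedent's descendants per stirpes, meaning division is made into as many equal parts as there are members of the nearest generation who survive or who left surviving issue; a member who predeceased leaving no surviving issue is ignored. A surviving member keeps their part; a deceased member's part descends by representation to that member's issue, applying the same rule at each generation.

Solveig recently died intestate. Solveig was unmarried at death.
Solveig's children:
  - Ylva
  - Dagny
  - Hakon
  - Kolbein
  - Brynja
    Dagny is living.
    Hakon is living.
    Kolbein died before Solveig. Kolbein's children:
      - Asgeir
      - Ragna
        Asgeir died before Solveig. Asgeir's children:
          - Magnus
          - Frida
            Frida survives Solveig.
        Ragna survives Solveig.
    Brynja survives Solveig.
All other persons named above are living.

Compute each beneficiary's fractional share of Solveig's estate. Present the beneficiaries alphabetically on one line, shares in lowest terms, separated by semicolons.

Brynja 1/5; Dagny 1/5; Frida 1/20; Hakon 1/5; Magnus 1/20; Ragna 1/10; Ylva 1/5

There is no surviving spouse, so the entire estate passes to Solveig's descendants per stirpes.
The estate is divided into 5 equal shares of 1/5 among Ylva, Dagny, Hakon, Kolbein, Brynja.
Ylva is living and takes 1/5.
Dagny is living and takes 1/5.
Hakon is living and takes 1/5.
Kolbein predeceased; the 1/5 allotted to Kolbein's branch passes to Kolbein's issue by representation.
The 1/5 is divided into 2 equal shares of 1/10 among Asgeir, Ragna.
Asgeir predeceased; the 1/10 allotted to Asgeir's branch passes to Asgeir's issue by representation.
The 1/10 is divided into 2 equal shares of 1/20 among Magnus, Frida.
Magnus is living and takes 1/20.
Frida is living and takes 1/20.
Ragna is living and takes 1/10.
Brynja is living and takes 1/5.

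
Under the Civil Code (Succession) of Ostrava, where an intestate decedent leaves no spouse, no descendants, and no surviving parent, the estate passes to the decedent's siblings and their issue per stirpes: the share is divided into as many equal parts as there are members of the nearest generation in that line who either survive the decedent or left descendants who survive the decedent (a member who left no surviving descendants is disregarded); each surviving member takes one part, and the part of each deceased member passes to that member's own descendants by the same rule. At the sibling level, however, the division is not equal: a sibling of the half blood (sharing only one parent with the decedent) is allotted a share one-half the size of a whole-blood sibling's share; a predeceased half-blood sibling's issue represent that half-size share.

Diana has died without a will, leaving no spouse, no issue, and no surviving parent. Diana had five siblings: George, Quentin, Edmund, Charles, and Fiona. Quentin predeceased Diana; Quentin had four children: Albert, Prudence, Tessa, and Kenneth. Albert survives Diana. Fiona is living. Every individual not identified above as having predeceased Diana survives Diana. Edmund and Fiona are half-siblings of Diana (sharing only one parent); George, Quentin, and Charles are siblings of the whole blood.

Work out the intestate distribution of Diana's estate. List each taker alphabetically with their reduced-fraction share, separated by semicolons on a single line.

No spouse, descendants, or parent survives, so the estate passes to Diana's siblings per stirpes.
Half-blood siblings count for one-half the weight of whole-blood siblings at the initial division.
Dividing 1 in proportion to weights (total weight 4): George (weight 1) → 1/4; Quentin (weight 1) → 1/4; Edmund (weight 1/2) → 1/8; Charles (weight 1) → 1/4; Fiona (weight 1/2) → 1/8.
George is living and takes 1/4.
Quentin predeceased; the 1/4 allotted to Quentin's branch passes to Quentin's issue by representation.
The 1/4 is divided into 4 equal shares of 1/16 among Albert, Prudence, Tessa, Kenneth.
Albert is living and takes 1/16.
Prudence is living and takes 1/16.
Tessa is living and takes 1/16.
Kenneth is living and takes 1/16.
Edmund is living and takes 1/8.
Charles is living and takes 1/4.
Fiona is living and takes 1/8.

Albert 1/16; Charles 1/4; Edmund 1/8; Fiona 1/8; George 1/4; Kenneth 1/16; Prudence 1/16; Tessa 1/16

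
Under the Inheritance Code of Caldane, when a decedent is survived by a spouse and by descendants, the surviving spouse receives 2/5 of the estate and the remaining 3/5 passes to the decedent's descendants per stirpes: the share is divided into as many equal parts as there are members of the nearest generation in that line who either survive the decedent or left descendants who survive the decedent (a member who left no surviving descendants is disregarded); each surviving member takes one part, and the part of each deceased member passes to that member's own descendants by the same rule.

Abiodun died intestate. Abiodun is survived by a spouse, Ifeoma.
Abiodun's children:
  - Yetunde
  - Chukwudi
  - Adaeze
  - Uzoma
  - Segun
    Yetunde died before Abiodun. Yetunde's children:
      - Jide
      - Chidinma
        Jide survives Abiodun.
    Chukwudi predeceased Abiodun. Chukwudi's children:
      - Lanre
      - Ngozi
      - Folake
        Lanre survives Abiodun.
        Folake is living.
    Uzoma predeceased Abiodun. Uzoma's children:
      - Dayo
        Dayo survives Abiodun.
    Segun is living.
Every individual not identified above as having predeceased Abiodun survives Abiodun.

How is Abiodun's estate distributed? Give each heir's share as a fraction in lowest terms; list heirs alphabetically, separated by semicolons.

Adaeze 3/25; Chidinma 3/50; Dayo 3/25; Folake 1/25; Ifeoma 2/5; Jide 3/50; Lanre 1/25; Ngozi 1/25; Segun 3/25

Ifeoma, as surviving spouse, takes 2/5.
The remaining 3/5 passes to Abiodun's descendants per stirpes.
The 3/5 is divided into 5 equal shares of 3/25 among Yetunde, Chukwudi, Adaeze, Uzoma, Segun.
Yetunde predeceased; the 3/25 allotted to Yetunde's branch passes to Yetunde's issue by representation.
The 3/25 is divided into 2 equal shares of 3/50 among Jide, Chidinma.
Jide is living and takes 3/50.
Chidinma is living and takes 3/50.
Chukwudi predeceased; the 3/25 allotted to Chukwudi's branch passes to Chukwudi's issue by representation.
The 3/25 is divided into 3 equal shares of 1/25 among Lanre, Ngozi, Folake.
Lanre is living and takes 1/25.
Ngozi is living and takes 1/25.
Folake is living and takes 1/25.
Adaeze is living and takes 3/25.
Uzoma predeceased; the 3/25 allotted to Uzoma's branch passes to Uzoma's issue by representation.
Dayo is the sole taker at this level and receives the full 3/25.
Segun is living and takes 3/25.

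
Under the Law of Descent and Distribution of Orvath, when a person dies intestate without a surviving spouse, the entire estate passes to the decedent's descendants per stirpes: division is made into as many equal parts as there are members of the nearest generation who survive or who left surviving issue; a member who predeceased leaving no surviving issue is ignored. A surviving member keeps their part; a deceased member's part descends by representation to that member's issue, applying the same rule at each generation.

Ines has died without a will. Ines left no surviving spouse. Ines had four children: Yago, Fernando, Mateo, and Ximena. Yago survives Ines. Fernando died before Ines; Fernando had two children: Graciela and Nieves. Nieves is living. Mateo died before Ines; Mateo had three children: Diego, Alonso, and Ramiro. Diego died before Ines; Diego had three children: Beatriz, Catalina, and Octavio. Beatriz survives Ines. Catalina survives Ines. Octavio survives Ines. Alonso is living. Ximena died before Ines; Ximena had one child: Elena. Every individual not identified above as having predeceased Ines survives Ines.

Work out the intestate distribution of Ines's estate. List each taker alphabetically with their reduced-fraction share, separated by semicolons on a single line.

There is no surviving spouse, so the entire estate passes to Ines's descendants per stirpes.
The estate is divided into 4 equal shares of 1/4 among Yago, Fernando, Mateo, Ximena.
Yago is living and takes 1/4.
Fernando predeceased; the 1/4 allotted to Fernando's branch passes to Fernando's issue by representation.
The 1/4 is divided into 2 equal shares of 1/8 among Graciela, Nieves.
Graciela is living and takes 1/8.
Nieves is living and takes 1/8.
Mateo predeceased; the 1/4 allotted to Mateo's branch passes to Mateo's issue by representation.
The 1/4 is divided into 3 equal shares of 1/12 among Diego, Alonso, Ramiro.
Diego predeceased; the 1/12 allotted to Diego's branch passes to Diego's issue by representation.
The 1/12 is divided into 3 equal shares of 1/36 among Beatriz, Catalina, Octavio.
Beatriz is living and takes 1/36.
Catalina is living and takes 1/36.
Octavio is living and takes 1/36.
Alonso is living and takes 1/12.
Ramiro is living and takes 1/12.
Ximena predeceased; the 1/4 allotted to Ximena's branch passes to Ximena's issue by representation.
Elena is the sole taker at this level and receives the full 1/4.

Alonso 1/12; Beatriz 1/36; Catalina 1/36; Elena 1/4; Graciela 1/8; Nieves 1/8; Octavio 1/36; Ramiro 1/12; Yago 1/4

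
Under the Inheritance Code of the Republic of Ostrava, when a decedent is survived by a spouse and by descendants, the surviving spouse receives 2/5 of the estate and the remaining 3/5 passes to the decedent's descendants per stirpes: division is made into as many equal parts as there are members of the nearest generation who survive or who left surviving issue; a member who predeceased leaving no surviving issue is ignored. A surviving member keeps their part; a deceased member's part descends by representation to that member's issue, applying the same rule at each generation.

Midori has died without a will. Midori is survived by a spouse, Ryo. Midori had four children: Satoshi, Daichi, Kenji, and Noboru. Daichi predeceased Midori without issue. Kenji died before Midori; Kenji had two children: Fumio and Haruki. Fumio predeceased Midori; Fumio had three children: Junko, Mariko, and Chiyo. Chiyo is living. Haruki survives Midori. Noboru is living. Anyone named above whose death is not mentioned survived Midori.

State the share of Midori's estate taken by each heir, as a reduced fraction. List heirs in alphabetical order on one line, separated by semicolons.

Chiyo 1/30; Haruki 1/10; Junko 1/30; Mariko 1/30; Noboru 1/5; Ryo 2/5; Satoshi 1/5

Ryo, as surviving spouse, takes 2/5.
The remaining 3/5 passes to Midori's descendants per stirpes.
Daichi left no surviving issue, so that branch lapses and is disregarded.
The 3/5 is divided into 3 equal shares of 1/5 among Satoshi, Kenji, Noboru.
Satoshi is living and takes 1/5.
Kenji predeceased; the 1/5 allotted to Kenji's branch passes to Kenji's issue by representation.
The 1/5 is divided into 2 equal shares of 1/10 among Fumio, Haruki.
Fumio predeceased; the 1/10 allotted to Fumio's branch passes to Fumio's issue by representation.
The 1/10 is divided into 3 equal shares of 1/30 among Junko, Mariko, Chiyo.
Junko is living and takes 1/30.
Mariko is living and takes 1/30.
Chiyo is living and takes 1/30.
Haruki is living and takes 1/10.
Noboru is living and takes 1/5.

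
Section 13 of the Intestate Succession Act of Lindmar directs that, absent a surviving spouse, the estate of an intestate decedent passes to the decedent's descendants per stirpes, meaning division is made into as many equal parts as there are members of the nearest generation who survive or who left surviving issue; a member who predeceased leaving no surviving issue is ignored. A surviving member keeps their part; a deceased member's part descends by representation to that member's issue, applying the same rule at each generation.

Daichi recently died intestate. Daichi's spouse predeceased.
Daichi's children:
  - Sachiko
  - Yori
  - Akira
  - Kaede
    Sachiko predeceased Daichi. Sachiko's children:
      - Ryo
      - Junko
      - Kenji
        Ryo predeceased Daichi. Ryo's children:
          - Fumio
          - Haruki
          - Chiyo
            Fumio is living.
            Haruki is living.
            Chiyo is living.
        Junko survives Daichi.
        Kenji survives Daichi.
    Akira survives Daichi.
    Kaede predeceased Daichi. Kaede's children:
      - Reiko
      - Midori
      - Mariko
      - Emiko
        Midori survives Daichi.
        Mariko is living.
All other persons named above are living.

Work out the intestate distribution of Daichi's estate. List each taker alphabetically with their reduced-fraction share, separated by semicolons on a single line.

There is no surviving spouse, so the entire estate passes to Daichi's descendants per stirpes.
The estate is divided into 4 equal shares of 1/4 among Sachiko, Yori, Akira, Kaede.
Sachiko predeceased; the 1/4 allotted to Sachiko's branch passes to Sachiko's issue by representation.
The 1/4 is divided into 3 equal shares of 1/12 among Ryo, Junko, Kenji.
Ryo predeceased; the 1/12 allotted to Ryo's branch passes to Ryo's issue by representation.
The 1/12 is divided into 3 equal shares of 1/36 among Fumio, Haruki, Chiyo.
Fumio is living and takes 1/36.
Haruki is living and takes 1/36.
Chiyo is living and takes 1/36.
Junko is living and takes 1/12.
Kenji is living and takes 1/12.
Yori is living and takes 1/4.
Akira is living and takes 1/4.
Kaede predeceased; the 1/4 allotted to Kaede's branch passes to Kaede's issue by representation.
The 1/4 is divided into 4 equal shares of 1/16 among Reiko, Midori, Mariko, Emiko.
Reiko is living and takes 1/16.
Midori is living and takes 1/16.
Mariko is living and takes 1/16.
Emiko is living and takes 1/16.

Akira 1/4; Chiyo 1/36; Emiko 1/16; Fumio 1/36; Haruki 1/36; Junko 1/12; Kenji 1/12; Mariko 1/16; Midori 1/16; Reiko 1/16; Yori 1/4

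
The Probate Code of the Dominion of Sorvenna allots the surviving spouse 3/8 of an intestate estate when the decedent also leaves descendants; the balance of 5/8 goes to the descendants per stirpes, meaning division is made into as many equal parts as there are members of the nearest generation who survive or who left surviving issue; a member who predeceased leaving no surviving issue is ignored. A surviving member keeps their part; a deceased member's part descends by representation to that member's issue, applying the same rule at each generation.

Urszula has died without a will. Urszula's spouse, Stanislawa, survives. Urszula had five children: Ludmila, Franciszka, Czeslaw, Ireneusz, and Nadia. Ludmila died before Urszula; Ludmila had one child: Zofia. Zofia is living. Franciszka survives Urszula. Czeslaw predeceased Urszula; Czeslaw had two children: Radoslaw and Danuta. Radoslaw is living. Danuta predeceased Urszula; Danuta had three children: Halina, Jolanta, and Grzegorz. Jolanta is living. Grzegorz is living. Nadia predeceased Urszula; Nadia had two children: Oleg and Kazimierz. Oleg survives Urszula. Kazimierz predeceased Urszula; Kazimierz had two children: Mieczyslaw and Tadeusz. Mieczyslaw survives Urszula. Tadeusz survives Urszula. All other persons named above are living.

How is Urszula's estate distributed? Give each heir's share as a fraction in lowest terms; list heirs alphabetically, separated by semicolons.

Franciszka 1/8; Grzegorz 1/48; Halina 1/48; Ireneusz 1/8; Jolanta 1/48; Mieczyslaw 1/32; Oleg 1/16; Radoslaw 1/16; Stanislawa 3/8; Tadeusz 1/32; Zofia 1/8

Stanislawa, as surviving spouse, takes 3/8.
The remaining 5/8 passes to Urszula's descendants per stirpes.
The 5/8 is divided into 5 equal shares of 1/8 among Ludmila, Franciszka, Czeslaw, Ireneusz, Nadia.
Ludmila predeceased; the 1/8 allotted to Ludmila's branch passes to Ludmila's issue by representation.
Zofia is the sole taker at this level and receives the full 1/8.
Franciszka is living and takes 1/8.
Czeslaw predeceased; the 1/8 allotted to Czeslaw's branch passes to Czeslaw's issue by representation.
The 1/8 is divided into 2 equal shares of 1/16 among Radoslaw, Danuta.
Radoslaw is living and takes 1/16.
Danuta predeceased; the 1/16 allotted to Danuta's branch passes to Danuta's issue by representation.
The 1/16 is divided into 3 equal shares of 1/48 among Halina, Jolanta, Grzegorz.
Halina is living and takes 1/48.
Jolanta is living and takes 1/48.
Grzegorz is living and takes 1/48.
Ireneusz is living and takes 1/8.
Nadia predeceased; the 1/8 allotted to Nadia's branch passes to Nadia's issue by representation.
The 1/8 is divided into 2 equal shares of 1/16 among Oleg, Kazimierz.
Oleg is living and takes 1/16.
Kazimierz predeceased; the 1/16 allotted to Kazimierz's branch passes to Kazimierz's issue by representation.
The 1/16 is divided into 2 equal shares of 1/32 among Mieczyslaw, Tadeusz.
Mieczyslaw is living and takes 1/32.
Tadeusz is living and takes 1/32.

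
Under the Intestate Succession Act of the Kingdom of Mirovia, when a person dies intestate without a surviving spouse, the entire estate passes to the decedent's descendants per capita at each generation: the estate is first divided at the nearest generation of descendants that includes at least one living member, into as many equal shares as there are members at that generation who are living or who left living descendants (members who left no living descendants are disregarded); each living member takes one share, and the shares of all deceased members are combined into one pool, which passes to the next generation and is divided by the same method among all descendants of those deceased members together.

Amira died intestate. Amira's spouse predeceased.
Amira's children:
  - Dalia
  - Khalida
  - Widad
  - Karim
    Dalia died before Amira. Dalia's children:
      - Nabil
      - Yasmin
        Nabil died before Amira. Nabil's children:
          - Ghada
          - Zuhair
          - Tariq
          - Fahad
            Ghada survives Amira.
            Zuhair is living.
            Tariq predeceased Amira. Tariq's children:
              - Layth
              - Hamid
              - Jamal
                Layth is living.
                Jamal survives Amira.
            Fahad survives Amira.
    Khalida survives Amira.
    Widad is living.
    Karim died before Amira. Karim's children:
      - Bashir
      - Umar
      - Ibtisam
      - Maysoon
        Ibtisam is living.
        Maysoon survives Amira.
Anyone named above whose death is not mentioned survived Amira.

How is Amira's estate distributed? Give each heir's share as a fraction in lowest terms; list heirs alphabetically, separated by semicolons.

There is no surviving spouse, so the entire estate passes to Amira's descendants per capita at each generation.
At generation 1 (Dalia, Khalida, Widad, Karim) there are 4 shares of (1)/4 = 1/4 each.
Living: Khalida and Widad — each takes 1/4.
Deceased: Dalia and Karim. Their combined 1/2 is pooled and carried to generation 2.
At generation 2 (Nabil, Yasmin, Bashir, Umar, Ibtisam, Maysoon) there are 6 shares of (1/2)/6 = 1/12 each.
Living: Yasmin, Bashir, Umar, Ibtisam, and Maysoon — each takes 1/12.
Deceased: Nabil. That 1/12 share is carried to generation 3.
At generation 3 (Ghada, Zuhair, Tariq, Fahad) there are 4 shares of (1/12)/4 = 1/48 each.
Living: Ghada, Zuhair, and Fahad — each takes 1/48.
Deceased: Tariq. That 1/48 share is carried to generation 4.
At generation 4 (Layth, Hamid, Jamal) there are 3 shares of (1/48)/3 = 1/144 each.
Living: Layth, Hamid, and Jamal — each takes 1/144.

Bashir 1/12; Fahad 1/48; Ghada 1/48; Hamid 1/144; Ibtisam 1/12; Jamal 1/144; Khalida 1/4; Layth 1/144; Maysoon 1/12; Umar 1/12; Widad 1/4; Yasmin 1/12; Zuhair 1/48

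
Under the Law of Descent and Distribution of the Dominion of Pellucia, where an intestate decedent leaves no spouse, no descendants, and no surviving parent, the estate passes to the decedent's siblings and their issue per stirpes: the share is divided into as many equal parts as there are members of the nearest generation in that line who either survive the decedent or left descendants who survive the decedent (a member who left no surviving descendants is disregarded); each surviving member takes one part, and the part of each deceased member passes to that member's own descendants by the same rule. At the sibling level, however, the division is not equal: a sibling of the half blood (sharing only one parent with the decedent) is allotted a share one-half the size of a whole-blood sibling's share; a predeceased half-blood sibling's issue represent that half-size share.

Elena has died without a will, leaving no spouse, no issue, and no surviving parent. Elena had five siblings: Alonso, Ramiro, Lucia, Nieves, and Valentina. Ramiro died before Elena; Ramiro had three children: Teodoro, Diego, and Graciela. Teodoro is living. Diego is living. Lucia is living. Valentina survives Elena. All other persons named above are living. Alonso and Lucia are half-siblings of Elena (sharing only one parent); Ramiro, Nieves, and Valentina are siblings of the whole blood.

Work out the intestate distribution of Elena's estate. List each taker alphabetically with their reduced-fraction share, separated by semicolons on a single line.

No spouse, descendants, or parent survives, so the estate passes to Elena's siblings per stirpes.
Half-blood siblings count for one-half the weight of whole-blood siblings at the initial division.
Dividing 1 in proportion to weights (total weight 4): Alonso (weight 1/2) → 1/8; Ramiro (weight 1) → 1/4; Lucia (weight 1/2) → 1/8; Nieves (weight 1) → 1/4; Valentina (weight 1) → 1/4.
Alonso is living and takes 1/8.
Ramiro predeceased; the 1/4 allotted to Ramiro's branch passes to Ramiro's issue by representation.
The 1/4 is divided into 3 equal shares of 1/12 among Teodoro, Diego, Graciela.
Teodoro is living and takes 1/12.
Diego is living and takes 1/12.
Graciela is living and takes 1/12.
Lucia is living and takes 1/8.
Nieves is living and takes 1/4.
Valentina is living and takes 1/4.

Alonso 1/8; Diego 1/12; Graciela 1/12; Lucia 1/8; Nieves 1/4; Teodoro 1/12; Valentina 1/4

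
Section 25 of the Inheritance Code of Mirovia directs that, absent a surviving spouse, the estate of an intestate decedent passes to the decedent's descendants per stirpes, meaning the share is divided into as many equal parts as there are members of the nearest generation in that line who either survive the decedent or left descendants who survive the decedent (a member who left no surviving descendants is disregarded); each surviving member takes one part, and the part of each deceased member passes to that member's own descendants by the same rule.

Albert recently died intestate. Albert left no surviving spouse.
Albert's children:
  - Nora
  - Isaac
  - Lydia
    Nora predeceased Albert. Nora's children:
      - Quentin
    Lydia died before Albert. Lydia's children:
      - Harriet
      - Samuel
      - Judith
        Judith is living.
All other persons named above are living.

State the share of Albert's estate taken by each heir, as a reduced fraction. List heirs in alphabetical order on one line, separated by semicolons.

There is no surviving spouse, so the entire estate passes to Albert's descendants per stirpes.
The estate is divided into 3 equal shares of 1/3 among Nora, Isaac, Lydia.
Nora predeceased; the 1/3 allotted to Nora's branch passes to Nora's issue by representation.
Quentin is the sole taker at this level and receives the full 1/3.
Isaac is living and takes 1/3.
Lydia predeceased; the 1/3 allotted to Lydia's branch passes to Lydia's issue by representation.
The 1/3 is divided into 3 equal shares of 1/9 among Harriet, Samuel, Judith.
Harriet is living and takes 1/9.
Samuel is living and takes 1/9.
Judith is living and takes 1/9.

Harriet 1/9; Isaac 1/3; Judith 1/9; Quentin 1/3; Samuel 1/9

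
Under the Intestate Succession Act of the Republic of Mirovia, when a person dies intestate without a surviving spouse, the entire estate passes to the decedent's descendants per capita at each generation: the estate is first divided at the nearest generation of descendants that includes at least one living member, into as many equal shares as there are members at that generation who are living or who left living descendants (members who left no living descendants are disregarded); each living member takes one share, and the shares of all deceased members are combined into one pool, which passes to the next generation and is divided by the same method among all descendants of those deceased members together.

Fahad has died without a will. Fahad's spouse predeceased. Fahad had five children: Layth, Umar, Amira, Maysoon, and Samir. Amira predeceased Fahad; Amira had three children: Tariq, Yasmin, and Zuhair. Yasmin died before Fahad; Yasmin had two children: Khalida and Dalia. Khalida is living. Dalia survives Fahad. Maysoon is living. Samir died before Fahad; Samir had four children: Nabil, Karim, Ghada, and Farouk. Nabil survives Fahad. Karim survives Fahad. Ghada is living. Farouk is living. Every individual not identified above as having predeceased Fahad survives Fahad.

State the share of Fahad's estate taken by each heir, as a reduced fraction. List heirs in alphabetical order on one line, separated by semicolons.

Dalia 1/35; Farouk 2/35; Ghada 2/35; Karim 2/35; Khalida 1/35; Layth 1/5; Maysoon 1/5; Nabil 2/35; Tariq 2/35; Umar 1/5; Zuhair 2/35

There is no surviving spouse, so the entire estate passes to Fahad's descendants per capita at each generation.
At generation 1 (Layth, Umar, Amira, Maysoon, Samir) there are 5 shares of (1)/5 = 1/5 each.
Living: Layth, Umar, and Maysoon — each takes 1/5.
Deceased: Amira and Samir. Their combined 2/5 is pooled and carried to generation 2.
At generation 2 (Tariq, Yasmin, Zuhair, Nabil, Karim, Ghada, Farouk) there are 7 shares of (2/5)/7 = 2/35 each.
Living: Tariq, Zuhair, Nabil, Karim, Ghada, and Farouk — each takes 2/35.
Deceased: Yasmin. That 2/35 share is carried to generation 3.
At generation 3 (Khalida, Dalia) there are 2 shares of (2/35)/2 = 1/35 each.
Living: Khalida and Dalia — each takes 1/35.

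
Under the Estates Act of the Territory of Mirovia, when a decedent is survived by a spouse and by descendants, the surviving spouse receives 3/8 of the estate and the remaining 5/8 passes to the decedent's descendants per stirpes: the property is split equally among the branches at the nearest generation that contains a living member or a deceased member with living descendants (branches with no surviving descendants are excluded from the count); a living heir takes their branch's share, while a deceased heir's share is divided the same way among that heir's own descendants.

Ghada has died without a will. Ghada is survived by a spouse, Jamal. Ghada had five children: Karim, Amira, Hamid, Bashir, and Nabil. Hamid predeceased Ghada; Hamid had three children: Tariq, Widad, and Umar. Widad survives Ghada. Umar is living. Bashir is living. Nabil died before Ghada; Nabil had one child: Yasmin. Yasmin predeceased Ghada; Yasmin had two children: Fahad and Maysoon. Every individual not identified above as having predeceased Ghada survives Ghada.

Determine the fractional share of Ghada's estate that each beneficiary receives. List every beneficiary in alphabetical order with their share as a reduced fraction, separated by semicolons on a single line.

Jamal, as surviving spouse, takes 3/8.
The remaining 5/8 passes to Ghada's descendants per stirpes.
The 5/8 is divided into 5 equal shares of 1/8 among Karim, Amira, Hamid, Bashir, Nabil.
Karim is living and takes 1/8.
Amira is living and takes 1/8.
Hamid predeceased; the 1/8 allotted to Hamid's branch passes to Hamid's issue by representation.
The 1/8 is divided into 3 equal shares of 1/24 among Tariq, Widad, Umar.
Tariq is living and takes 1/24.
Widad is living and takes 1/24.
Umar is living and takes 1/24.
Bashir is living and takes 1/8.
Nabil predeceased; the 1/8 allotted to Nabil's branch passes to Nabil's issue by representation.
Yasmin's line is the sole branch at this level, so the full 1/8 passes to Yasmin's issue by representation.
The 1/8 is divided into 2 equal shares of 1/16 among Fahad, Maysoon.
Fahad is living and takes 1/16.
Maysoon is living and takes 1/16.

Amira 1/8; Bashir 1/8; Fahad 1/16; Jamal 3/8; Karim 1/8; Maysoon 1/16; Tariq 1/24; Umar 1/24; Widad 1/24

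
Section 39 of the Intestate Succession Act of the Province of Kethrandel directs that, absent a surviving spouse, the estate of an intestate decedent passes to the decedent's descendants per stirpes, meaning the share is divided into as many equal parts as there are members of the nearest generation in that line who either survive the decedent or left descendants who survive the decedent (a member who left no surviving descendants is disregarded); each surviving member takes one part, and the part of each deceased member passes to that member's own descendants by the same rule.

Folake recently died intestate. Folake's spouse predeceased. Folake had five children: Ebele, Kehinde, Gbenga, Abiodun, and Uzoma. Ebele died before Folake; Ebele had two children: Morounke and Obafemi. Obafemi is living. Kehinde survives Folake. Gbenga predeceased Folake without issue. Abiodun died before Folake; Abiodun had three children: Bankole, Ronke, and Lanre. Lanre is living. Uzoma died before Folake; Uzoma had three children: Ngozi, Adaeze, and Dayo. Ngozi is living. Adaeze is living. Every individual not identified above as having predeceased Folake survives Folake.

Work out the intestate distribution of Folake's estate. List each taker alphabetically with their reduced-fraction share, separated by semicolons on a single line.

Adaeze 1/12; Bankole 1/12; Dayo 1/12; Kehinde 1/4; Lanre 1/12; Morounke 1/8; Ngozi 1/12; Obafemi 1/8; Ronke 1/12

There is no surviving spouse, so the entire estate passes to Folake's descendants per stirpes.
Gbenga left no surviving issue, so that branch lapses and is disregarded.
The estate is divided into 4 equal shares of 1/4 among Ebele, Kehinde, Abiodun, Uzoma.
Ebele predeceased; the 1/4 allotted to Ebele's branch passes to Ebele's issue by representation.
The 1/4 is divided into 2 equal shares of 1/8 among Morounke, Obafemi.
Morounke is living and takes 1/8.
Obafemi is living and takes 1/8.
Kehinde is living and takes 1/4.
Abiodun predeceased; the 1/4 allotted to Abiodun's branch passes to Abiodun's issue by representation.
The 1/4 is divided into 3 equal shares of 1/12 among Bankole, Ronke, Lanre.
Bankole is living and takes 1/12.
Ronke is living and takes 1/12.
Lanre is living and takes 1/12.
Uzoma predeceased; the 1/4 allotted to Uzoma's branch passes to Uzoma's issue by representation.
The 1/4 is divided into 3 equal shares of 1/12 among Ngozi, Adaeze, Dayo.
Ngozi is living and takes 1/12.
Adaeze is living and takes 1/12.
Dayo is living and takes 1/12.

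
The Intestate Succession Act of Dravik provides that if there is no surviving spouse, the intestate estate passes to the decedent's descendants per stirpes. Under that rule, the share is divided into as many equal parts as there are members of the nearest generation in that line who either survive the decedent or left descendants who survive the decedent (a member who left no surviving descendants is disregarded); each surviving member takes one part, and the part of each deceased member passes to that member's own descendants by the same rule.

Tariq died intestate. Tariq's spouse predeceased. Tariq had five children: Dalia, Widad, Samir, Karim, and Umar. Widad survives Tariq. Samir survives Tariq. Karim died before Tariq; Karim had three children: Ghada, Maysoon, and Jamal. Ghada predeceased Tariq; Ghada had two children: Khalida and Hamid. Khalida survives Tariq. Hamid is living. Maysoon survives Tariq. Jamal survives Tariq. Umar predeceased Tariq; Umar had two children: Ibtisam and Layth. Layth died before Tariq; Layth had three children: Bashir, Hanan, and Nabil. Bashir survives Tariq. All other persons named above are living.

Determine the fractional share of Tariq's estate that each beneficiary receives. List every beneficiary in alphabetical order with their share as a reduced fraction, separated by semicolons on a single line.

There is no surviving spouse, so the entire estate passes to Tariq's descendants per stirpes.
The estate is divided into 5 equal shares of 1/5 among Dalia, Widad, Samir, Karim, Umar.
Dalia is living and takes 1/5.
Widad is living and takes 1/5.
Samir is living and takes 1/5.
Karim predeceased; the 1/5 allotted to Karim's branch passes to Karim's issue by representation.
The 1/5 is divided into 3 equal shares of 1/15 among Ghada, Maysoon, Jamal.
Ghada predeceased; the 1/15 allotted to Ghada's branch passes to Ghada's issue by representation.
The 1/15 is divided into 2 equal shares of 1/30 among Khalida, Hamid.
Khalida is living and takes 1/30.
Hamid is living and takes 1/30.
Maysoon is living and takes 1/15.
Jamal is living and takes 1/15.
Umar predeceased; the 1/5 allotted to Umar's branch passes to Umar's issue by representation.
The 1/5 is divided into 2 equal shares of 1/10 among Ibtisam, Layth.
Ibtisam is living and takes 1/10.
Layth predeceased; the 1/10 allotted to Layth's branch passes to Layth's issue by representation.
The 1/10 is divided into 3 equal shares of 1/30 among Bashir, Hanan, Nabil.
Bashir is living and takes 1/30.
Hanan is living and takes 1/30.
Nabil is living and takes 1/30.

Bashir 1/30; Dalia 1/5; Hamid 1/30; Hanan 1/30; Ibtisam 1/10; Jamal 1/15; Khalida 1/30; Maysoon 1/15; Nabil 1/30; Samir 1/5; Widad 1/5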